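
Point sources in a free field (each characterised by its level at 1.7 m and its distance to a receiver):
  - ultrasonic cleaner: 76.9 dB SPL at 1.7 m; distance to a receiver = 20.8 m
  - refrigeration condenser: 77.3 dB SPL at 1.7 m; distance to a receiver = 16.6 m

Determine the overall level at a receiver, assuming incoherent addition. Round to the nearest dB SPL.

Apply inverse-square spreading to bring every level to the receiver, then sum 10^(L/10).
ultrasonic cleaner: 76.9 − 20·log₁₀(20.8/1.7) = 76.9 − 21.75 = 55.15 dB SPL.
refrigeration condenser: 77.3 − 20·log₁₀(16.6/1.7) = 77.3 − 19.79 = 57.51 dB SPL.
Σ 10^(L/10) = 8.904e+05 → L_total = 10·log₁₀(8.904e+05) = 59.50 dB SPL.

59 dB SPL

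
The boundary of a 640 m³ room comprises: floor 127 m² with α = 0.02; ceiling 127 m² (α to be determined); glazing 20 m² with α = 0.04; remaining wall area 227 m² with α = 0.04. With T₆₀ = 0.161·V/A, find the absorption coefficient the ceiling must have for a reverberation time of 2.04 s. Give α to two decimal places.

A = 0.161·V/T₆₀ = 0.161·640/2.04 = 50.51 m² sabins.
Absorption from the other surfaces = 127·0.02 + 20·0.04 + 227·0.04 = 12.42 m², so the ceiling must supply 38.09 m² over 127 m².
α = 38.09/127 = 0.300.

0.30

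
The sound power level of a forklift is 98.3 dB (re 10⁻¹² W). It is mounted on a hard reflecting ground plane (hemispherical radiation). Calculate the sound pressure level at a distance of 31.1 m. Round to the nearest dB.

60 dB

The power spreads over a hemisphere of area 2π·r², so L_p = L_w − 10·log₁₀(2π·r²).
2π·r² = 6077 m², 10·log₁₀ of that is 37.837 dB.
L_p = 98.3 − 37.837 = 60.46 dB.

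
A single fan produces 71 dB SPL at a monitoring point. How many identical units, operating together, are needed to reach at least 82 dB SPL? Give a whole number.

13

The shortfall is 82 − 71 = 11.0 dB, and N units add 10·log₁₀ N, so need 10·log₁₀ N ≥ 11.0.
N ≥ 10^(11.0/10) = 12.589, so N = 13.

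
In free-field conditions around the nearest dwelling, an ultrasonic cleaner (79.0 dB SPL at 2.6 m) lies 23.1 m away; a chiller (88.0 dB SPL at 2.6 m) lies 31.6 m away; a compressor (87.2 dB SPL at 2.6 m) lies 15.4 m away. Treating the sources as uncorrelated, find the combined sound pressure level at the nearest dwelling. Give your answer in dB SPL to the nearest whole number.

First find each source's level at the receiver (point-source: −20·log₁₀(r/r_ref)), then combine on an intensity basis.
ultrasonic cleaner: 79.0 − 20·log₁₀(23.1/2.6) = 79.0 − 18.97 = 60.03 dB SPL.
chiller: 88.0 − 20·log₁₀(31.6/2.6) = 88.0 − 21.69 = 66.31 dB SPL.
compressor: 87.2 − 20·log₁₀(15.4/2.6) = 87.2 − 15.45 = 71.75 dB SPL.
Σ 10^(L/10) = 2.024e+07 → L_total = 10·log₁₀(2.024e+07) = 73.06 dB SPL.

73 dB SPL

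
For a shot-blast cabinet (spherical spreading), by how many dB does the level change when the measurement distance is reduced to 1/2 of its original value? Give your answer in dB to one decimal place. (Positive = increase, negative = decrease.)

With spherical spreading the level changes by −20·log₁₀(r₂/r₁).
ΔL = −20·log₁₀(0.5) = +6.02 dB.

+6.0 dB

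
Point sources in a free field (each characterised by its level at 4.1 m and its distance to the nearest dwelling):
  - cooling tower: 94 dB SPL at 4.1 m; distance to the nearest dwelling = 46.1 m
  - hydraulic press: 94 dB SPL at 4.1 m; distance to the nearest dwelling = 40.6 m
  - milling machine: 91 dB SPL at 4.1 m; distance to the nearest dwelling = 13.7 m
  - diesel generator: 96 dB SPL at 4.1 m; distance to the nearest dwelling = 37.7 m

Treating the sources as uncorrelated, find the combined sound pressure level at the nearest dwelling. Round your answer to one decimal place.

Apply inverse-square spreading to bring every level to the receiver, then sum 10^(L/10).
cooling tower: 94 − 20·log₁₀(46.1/4.1) = 94 − 21.02 = 72.98 dB SPL.
hydraulic press: 94 − 20·log₁₀(40.6/4.1) = 94 − 19.91 = 74.09 dB SPL.
milling machine: 91 − 20·log₁₀(13.7/4.1) = 91 − 10.48 = 80.52 dB SPL.
diesel generator: 96 − 20·log₁₀(37.7/4.1) = 96 − 19.27 = 76.73 dB SPL.
Σ 10^(L/10) = 2.053e+08 → L_total = 10·log₁₀(2.053e+08) = 83.12 dB SPL.

83.1 dB SPL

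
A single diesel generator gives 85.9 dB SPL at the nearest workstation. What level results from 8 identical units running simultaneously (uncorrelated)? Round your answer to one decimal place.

L_total = L₁ + 10·log₁₀ N for N identical incoherent sources.
L_total = 85.9 + 10·log₁₀(8) = 85.9 + 9.031 = 94.93 dB SPL.

94.9 dB SPL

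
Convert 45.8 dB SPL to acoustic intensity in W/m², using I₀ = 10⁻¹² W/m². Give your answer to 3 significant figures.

3.80e-08 W/m²

I/I₀ = 10^(45.8/10) = 3.802e+04, so I = 3.802e+04 × 10⁻¹² W/m².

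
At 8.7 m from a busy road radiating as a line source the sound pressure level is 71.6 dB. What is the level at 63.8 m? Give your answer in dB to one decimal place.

62.9 dB

Line-source attenuation: ΔL = 10·log₁₀(r₂/r₁) = 10·log₁₀(63.8/8.7) = 8.653 dB.
L₂ = 71.6 − 10·log₁₀(63.8/8.7) = 71.6 − 8.653 = 62.95 dB.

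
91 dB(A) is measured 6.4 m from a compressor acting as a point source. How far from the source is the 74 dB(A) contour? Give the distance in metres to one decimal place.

45.3 m

For a point source L₁ − L₂ = 20·log₁₀(r₂/r₁), so r₂ = r₁·10^((L₁−L₂)/20).
r₂ = 6.4·10^((91−74)/20) = 6.4·10^(17.0/20) = 45.31 m.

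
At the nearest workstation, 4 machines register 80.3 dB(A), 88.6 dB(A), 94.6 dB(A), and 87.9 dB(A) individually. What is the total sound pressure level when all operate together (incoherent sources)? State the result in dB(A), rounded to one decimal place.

For uncorrelated sources the intensities add, so convert each level to linear form, sum, and take 10·log₁₀ of the total.
Σ 10^(L/10) = 10^(80.3/10) + 10^(88.6/10) + 10^(94.6/10) + 10^(87.9/10) = 4.332e+09.
L_total = 10·log₁₀(4.332e+09) = 96.37 dB(A).

96.4 dB(A)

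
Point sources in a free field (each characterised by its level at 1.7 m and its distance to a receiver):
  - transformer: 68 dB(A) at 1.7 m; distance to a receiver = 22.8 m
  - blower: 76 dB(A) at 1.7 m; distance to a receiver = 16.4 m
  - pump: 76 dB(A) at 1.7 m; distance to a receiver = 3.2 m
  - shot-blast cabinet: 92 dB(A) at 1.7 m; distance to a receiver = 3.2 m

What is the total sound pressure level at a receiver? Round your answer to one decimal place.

86.6 dB(A)

Propagate each source to the receiver with L = L_ref − 20·log₁₀(r/r_ref), then add intensities.
transformer: 68 − 20·log₁₀(22.8/1.7) = 68 − 22.55 = 45.45 dB(A).
blower: 76 − 20·log₁₀(16.4/1.7) = 76 − 19.69 = 56.31 dB(A).
pump: 76 − 20·log₁₀(3.2/1.7) = 76 − 5.49 = 70.51 dB(A).
shot-blast cabinet: 92 − 20·log₁₀(3.2/1.7) = 92 − 5.49 = 86.51 dB(A).
Σ 10^(L/10) = 4.590e+08 → L_total = 10·log₁₀(4.590e+08) = 86.62 dB(A).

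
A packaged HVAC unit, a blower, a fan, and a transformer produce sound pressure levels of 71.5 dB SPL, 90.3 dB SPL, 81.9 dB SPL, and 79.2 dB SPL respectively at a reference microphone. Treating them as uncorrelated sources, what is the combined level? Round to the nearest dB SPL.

For uncorrelated sources the intensities add, so convert each level to linear form, sum, and take 10·log₁₀ of the total.
Σ 10^(L/10) = 10^(71.5/10) + 10^(90.3/10) + 10^(81.9/10) + 10^(79.2/10) = 1.324e+09.
L_total = 10·log₁₀(1.324e+09) = 91.22 dB SPL.

91 dB SPL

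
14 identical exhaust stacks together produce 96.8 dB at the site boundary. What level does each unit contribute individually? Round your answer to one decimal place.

14 equal contributions raise the level by 10·log₁₀ 14 = 11.461 dB, so each unit alone gives 96.8 − 11.461.

85.3 dB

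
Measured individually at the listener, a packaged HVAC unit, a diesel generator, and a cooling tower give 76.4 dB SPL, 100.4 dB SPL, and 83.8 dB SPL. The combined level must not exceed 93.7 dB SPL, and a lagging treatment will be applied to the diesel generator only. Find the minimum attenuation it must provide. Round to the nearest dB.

Fixed contribution from the other sources: Σ 10^(L/10) = 10^(76.4/10) + 10^(83.8/10) = 2.835e+08 (84.53 dB SPL).
The limit corresponds to 10^(93.7/10) = 2.344e+09; subtracting the fixed part leaves 2.061e+09 for the diesel generator, i.e. 93.14 dB SPL.
So the diesel generator must be reduced from 100.4 to 93.14 dB SPL: IL = 7.26 dB.

7 dB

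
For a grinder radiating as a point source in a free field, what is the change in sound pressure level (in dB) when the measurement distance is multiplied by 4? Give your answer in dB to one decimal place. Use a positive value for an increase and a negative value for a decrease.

-12.0 dB

With spherical spreading the level changes by −20·log₁₀(r₂/r₁).
ΔL = −20·log₁₀(4) = -12.04 dB.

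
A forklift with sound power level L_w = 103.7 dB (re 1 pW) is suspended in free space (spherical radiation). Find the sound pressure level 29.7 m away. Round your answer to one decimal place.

63.3 dB

The power spreads over a sphere of area 4π·r², so L_p = L_w − 10·log₁₀(4π·r²).
4π·r² = 1.108e+04 m², 10·log₁₀ of that is 40.447 dB.
L_p = 103.7 − 40.447 = 63.25 dB.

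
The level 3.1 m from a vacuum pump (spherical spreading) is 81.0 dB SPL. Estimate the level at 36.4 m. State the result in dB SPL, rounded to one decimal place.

59.6 dB SPL

Spherical spreading from a point source gives a 20·log₁₀(r₂/r₁) drop.
L₂ = 81.0 − 20·log₁₀(36.4/3.1) = 81.0 − 21.395 = 59.61 dB SPL.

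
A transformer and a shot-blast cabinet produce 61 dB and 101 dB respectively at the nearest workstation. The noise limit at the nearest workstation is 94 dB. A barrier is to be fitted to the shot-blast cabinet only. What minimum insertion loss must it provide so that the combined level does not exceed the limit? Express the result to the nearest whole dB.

7 dB

Fixed contribution from the other source: Σ 10^(L/10) = 10^(61/10) = 1.259e+06 (61.00 dB).
To meet 94 dB overall, the treated shot-blast cabinet may contribute at most 10^(94/10) − 1.259e+06 = 2.511e+09, i.e. 94.00 dB.
Required insertion loss = 101 − 94.00 = 7.00 dB.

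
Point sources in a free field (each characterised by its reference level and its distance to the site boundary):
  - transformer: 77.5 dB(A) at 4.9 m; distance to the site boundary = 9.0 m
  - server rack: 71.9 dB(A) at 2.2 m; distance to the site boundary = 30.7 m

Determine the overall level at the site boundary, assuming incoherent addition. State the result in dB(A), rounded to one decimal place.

Propagate each source to the receiver with L = L_ref − 20·log₁₀(r/r_ref), then add intensities.
transformer: 77.5 − 20·log₁₀(9.0/4.9) = 77.5 − 5.28 = 72.22 dB(A).
server rack: 71.9 − 20·log₁₀(30.7/2.2) = 71.9 − 22.89 = 49.01 dB(A).
Σ 10^(L/10) = 1.675e+07 → L_total = 10·log₁₀(1.675e+07) = 72.24 dB(A).

72.2 dB(A)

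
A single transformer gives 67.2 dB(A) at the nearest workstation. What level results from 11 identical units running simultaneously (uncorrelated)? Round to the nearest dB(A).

78 dB(A)

L_total = L₁ + 10·log₁₀ N for N identical incoherent sources.
L_total = 67.2 + 10·log₁₀(11) = 67.2 + 10.414 = 77.61 dB(A).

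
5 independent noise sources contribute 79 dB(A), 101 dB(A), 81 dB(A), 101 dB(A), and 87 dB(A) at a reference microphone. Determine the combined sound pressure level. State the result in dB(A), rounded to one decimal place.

104.1 dB(A)

Incoherent sources combine by intensity addition: L_total = 10·log₁₀(Σ 10^(L_i/10)).
Σ 10^(L/10) = 10^(79/10) + 10^(101/10) + 10^(81/10) + 10^(101/10) + 10^(87/10) = 2.589e+10.
L_total = 10·log₁₀(2.589e+10) = 104.13 dB(A).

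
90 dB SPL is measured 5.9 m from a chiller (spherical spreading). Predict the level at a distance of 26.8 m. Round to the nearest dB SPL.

Spherical spreading from a point source gives a 20·log₁₀(r₂/r₁) drop.
L₂ = 90 − 20·log₁₀(26.8/5.9) = 90 − 13.146 = 76.85 dB SPL.

77 dB SPL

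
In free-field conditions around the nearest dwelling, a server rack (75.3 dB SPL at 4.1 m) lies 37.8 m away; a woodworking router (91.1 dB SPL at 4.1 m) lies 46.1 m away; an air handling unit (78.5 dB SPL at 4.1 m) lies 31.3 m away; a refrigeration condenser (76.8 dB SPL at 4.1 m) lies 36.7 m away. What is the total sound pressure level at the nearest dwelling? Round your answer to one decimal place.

Apply inverse-square spreading to bring every level to the receiver, then sum 10^(L/10).
server rack: 75.3 − 20·log₁₀(37.8/4.1) = 75.3 − 19.29 = 56.01 dB SPL.
woodworking router: 91.1 − 20·log₁₀(46.1/4.1) = 91.1 − 21.02 = 70.08 dB SPL.
air handling unit: 78.5 − 20·log₁₀(31.3/4.1) = 78.5 − 17.66 = 60.84 dB SPL.
refrigeration condenser: 76.8 − 20·log₁₀(36.7/4.1) = 76.8 − 19.04 = 57.76 dB SPL.
Σ 10^(L/10) = 1.240e+07 → L_total = 10·log₁₀(1.240e+07) = 70.93 dB SPL.

70.9 dB SPL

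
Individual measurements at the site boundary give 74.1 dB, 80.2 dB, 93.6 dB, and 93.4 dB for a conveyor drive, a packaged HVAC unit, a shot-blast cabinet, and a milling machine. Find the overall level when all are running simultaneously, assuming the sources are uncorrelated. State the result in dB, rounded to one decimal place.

For uncorrelated sources the intensities add, so convert each level to linear form, sum, and take 10·log₁₀ of the total.
Σ 10^(L/10) = 10^(74.1/10) + 10^(80.2/10) + 10^(93.6/10) + 10^(93.4/10) = 4.609e+09.
L_total = 10·log₁₀(4.609e+09) = 96.64 dB.

96.6 dB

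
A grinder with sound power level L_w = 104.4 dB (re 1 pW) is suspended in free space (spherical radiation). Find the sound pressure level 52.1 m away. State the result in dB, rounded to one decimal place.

59.1 dB

The power spreads over a sphere of area 4π·r², so L_p = L_w − 10·log₁₀(4π·r²).
4π·r² = 3.411e+04 m², 10·log₁₀ of that is 45.329 dB.
L_p = 104.4 − 45.329 = 59.07 dB.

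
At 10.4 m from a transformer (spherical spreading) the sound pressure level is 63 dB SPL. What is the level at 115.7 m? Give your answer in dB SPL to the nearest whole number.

Point-source attenuation: ΔL = 20·log₁₀(r₂/r₁) = 20·log₁₀(115.7/10.4) = 20.926 dB.
L₂ = 63 − 20·log₁₀(115.7/10.4) = 63 − 20.926 = 42.07 dB SPL.

42 dB SPL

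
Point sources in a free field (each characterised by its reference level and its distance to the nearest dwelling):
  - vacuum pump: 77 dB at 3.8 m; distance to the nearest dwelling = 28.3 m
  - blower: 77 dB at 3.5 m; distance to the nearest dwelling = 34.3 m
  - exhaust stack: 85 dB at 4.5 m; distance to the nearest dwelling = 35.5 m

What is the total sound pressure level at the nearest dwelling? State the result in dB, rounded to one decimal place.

68.1 dB

Apply inverse-square spreading to bring every level to the receiver, then sum 10^(L/10).
vacuum pump: 77 − 20·log₁₀(28.3/3.8) = 77 − 17.44 = 59.56 dB.
blower: 77 − 20·log₁₀(34.3/3.5) = 77 − 19.82 = 57.18 dB.
exhaust stack: 85 − 20·log₁₀(35.5/4.5) = 85 − 17.94 = 67.06 dB.
Σ 10^(L/10) = 6.507e+06 → L_total = 10·log₁₀(6.507e+06) = 68.13 dB.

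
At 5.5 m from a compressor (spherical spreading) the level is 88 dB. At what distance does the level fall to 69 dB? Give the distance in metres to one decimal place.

For a point source L₁ − L₂ = 20·log₁₀(r₂/r₁), so r₂ = r₁·10^((L₁−L₂)/20).
r₂ = 5.5·10^((88−69)/20) = 5.5·10^(19.0/20) = 49.02 m.

49.0 m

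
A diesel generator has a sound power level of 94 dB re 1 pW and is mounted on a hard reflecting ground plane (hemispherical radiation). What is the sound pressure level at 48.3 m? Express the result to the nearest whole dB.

Free-field hemispherical radiation: L_p = L_w − 10·log₁₀(2π·r²), r = 48.3 m.
2π·r² = 1.466e+04 m², 10·log₁₀ of that is 41.661 dB.
L_p = 94 − 41.661 = 52.34 dB.

52 dB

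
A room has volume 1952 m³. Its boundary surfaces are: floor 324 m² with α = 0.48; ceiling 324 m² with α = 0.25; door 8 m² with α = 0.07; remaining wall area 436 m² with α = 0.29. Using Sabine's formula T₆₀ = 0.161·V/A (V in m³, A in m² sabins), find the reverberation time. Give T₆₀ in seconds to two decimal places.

Total absorption A = 324·0.48 + 324·0.25 + 8·0.07 + 436·0.29 = 363.52 m² sabins.
T₆₀ = 0.161·V/A = 0.161·1952/363.52 = 0.865 s.

0.86 s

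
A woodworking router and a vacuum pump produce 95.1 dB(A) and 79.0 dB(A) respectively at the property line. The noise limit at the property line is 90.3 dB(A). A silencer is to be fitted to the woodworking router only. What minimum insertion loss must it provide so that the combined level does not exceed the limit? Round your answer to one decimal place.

5.1 dB

Fixed contribution from the other source: Σ 10^(L/10) = 10^(79.0/10) = 7.943e+07 (79.00 dB(A)).
To meet 90.3 dB(A) overall, the treated woodworking router may contribute at most 10^(90.3/10) − 7.943e+07 = 9.921e+08, i.e. 89.97 dB(A).
Required insertion loss = 95.1 − 89.97 = 5.13 dB.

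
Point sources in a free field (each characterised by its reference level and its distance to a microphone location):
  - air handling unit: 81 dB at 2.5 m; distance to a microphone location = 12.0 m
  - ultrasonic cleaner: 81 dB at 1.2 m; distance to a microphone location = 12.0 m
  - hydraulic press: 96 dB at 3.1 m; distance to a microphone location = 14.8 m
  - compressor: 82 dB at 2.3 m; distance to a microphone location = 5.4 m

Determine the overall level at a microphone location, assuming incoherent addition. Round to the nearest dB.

Apply inverse-square spreading to bring every level to the receiver, then sum 10^(L/10).
air handling unit: 81 − 20·log₁₀(12.0/2.5) = 81 − 13.62 = 67.38 dB.
ultrasonic cleaner: 81 − 20·log₁₀(12.0/1.2) = 81 − 20.00 = 61.00 dB.
hydraulic press: 96 − 20·log₁₀(14.8/3.1) = 96 − 13.58 = 82.42 dB.
compressor: 82 − 20·log₁₀(5.4/2.3) = 82 − 7.41 = 74.59 dB.
Σ 10^(L/10) = 2.101e+08 → L_total = 10·log₁₀(2.101e+08) = 83.23 dB.

83 dB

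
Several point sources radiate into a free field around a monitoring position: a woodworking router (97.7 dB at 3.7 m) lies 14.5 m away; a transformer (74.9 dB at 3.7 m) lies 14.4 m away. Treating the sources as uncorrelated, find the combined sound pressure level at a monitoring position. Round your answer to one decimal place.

85.9 dB

Apply inverse-square spreading to bring every level to the receiver, then sum 10^(L/10).
woodworking router: 97.7 − 20·log₁₀(14.5/3.7) = 97.7 − 11.86 = 85.84 dB.
transformer: 74.9 − 20·log₁₀(14.4/3.7) = 74.9 − 11.80 = 63.10 dB.
Σ 10^(L/10) = 3.855e+08 → L_total = 10·log₁₀(3.855e+08) = 85.86 dB.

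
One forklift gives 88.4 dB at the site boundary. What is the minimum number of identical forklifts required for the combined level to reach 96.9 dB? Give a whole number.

The shortfall is 96.9 − 88.4 = 8.5 dB, and N units add 10·log₁₀ N, so need 10·log₁₀ N ≥ 8.5.
N ≥ 10^(8.5/10) = 7.079, so N = 8.

8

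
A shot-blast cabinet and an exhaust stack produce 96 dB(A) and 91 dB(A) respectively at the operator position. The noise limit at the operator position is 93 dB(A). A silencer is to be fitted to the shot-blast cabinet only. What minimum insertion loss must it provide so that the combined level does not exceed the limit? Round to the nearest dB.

7 dB

The untreated sources together contribute 10^(91/10) = 1.259e+09, i.e. 91.00 dB(A).
To meet 93 dB(A) overall, the treated shot-blast cabinet may contribute at most 10^(93/10) − 1.259e+09 = 7.363e+08, i.e. 88.67 dB(A).
Required insertion loss = 96 − 88.67 = 7.33 dB.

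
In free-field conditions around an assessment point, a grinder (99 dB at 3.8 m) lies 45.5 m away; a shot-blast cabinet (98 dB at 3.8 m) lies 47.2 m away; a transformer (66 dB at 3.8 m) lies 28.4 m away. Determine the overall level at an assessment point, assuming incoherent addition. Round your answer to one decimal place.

79.8 dB

Apply inverse-square spreading to bring every level to the receiver, then sum 10^(L/10).
grinder: 99 − 20·log₁₀(45.5/3.8) = 99 − 21.56 = 77.44 dB.
shot-blast cabinet: 98 − 20·log₁₀(47.2/3.8) = 98 − 21.88 = 76.12 dB.
transformer: 66 − 20·log₁₀(28.4/3.8) = 66 − 17.47 = 48.53 dB.
Σ 10^(L/10) = 9.637e+07 → L_total = 10·log₁₀(9.637e+07) = 79.84 dB.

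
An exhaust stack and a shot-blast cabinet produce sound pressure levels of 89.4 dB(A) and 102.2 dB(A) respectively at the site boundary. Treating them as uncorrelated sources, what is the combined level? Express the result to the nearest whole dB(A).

102 dB(A)

For uncorrelated sources the intensities add, so convert each level to linear form, sum, and take 10·log₁₀ of the total.
Σ 10^(L/10) = 10^(89.4/10) + 10^(102.2/10) = 1.747e+10.
L_total = 10·log₁₀(1.747e+10) = 102.42 dB(A).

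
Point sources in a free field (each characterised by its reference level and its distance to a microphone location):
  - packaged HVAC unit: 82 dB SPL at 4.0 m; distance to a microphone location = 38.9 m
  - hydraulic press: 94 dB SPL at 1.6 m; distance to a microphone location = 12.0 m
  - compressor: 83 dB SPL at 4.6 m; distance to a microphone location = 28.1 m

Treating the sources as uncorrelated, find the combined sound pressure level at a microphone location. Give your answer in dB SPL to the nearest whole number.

Apply inverse-square spreading to bring every level to the receiver, then sum 10^(L/10).
packaged HVAC unit: 82 − 20·log₁₀(38.9/4.0) = 82 − 19.76 = 62.24 dB SPL.
hydraulic press: 94 − 20·log₁₀(12.0/1.6) = 94 − 17.50 = 76.50 dB SPL.
compressor: 83 − 20·log₁₀(28.1/4.6) = 83 − 15.72 = 67.28 dB SPL.
Σ 10^(L/10) = 5.168e+07 → L_total = 10·log₁₀(5.168e+07) = 77.13 dB SPL.

77 dB SPL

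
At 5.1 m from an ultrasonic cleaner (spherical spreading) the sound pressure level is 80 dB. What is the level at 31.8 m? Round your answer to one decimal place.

For a point source, L₂ = L₁ − 20·log₁₀(r₂/r₁).
L₂ = 80 − 20·log₁₀(31.8/5.1) = 80 − 15.897 = 64.10 dB.

64.1 dB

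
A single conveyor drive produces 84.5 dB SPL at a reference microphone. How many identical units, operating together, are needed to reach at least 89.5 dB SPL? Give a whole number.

N identical sources give L₁ + 10·log₁₀ N, so require 10·log₁₀ N ≥ 89.5 − 84.5 = 5.0 dB.
N ≥ 10^(5.0/10) = 3.162, so N = 4.

4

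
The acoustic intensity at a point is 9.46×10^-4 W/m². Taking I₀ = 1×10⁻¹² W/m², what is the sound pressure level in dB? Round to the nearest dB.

Dividing by I₀ shifts the exponent by 12: I/I₀ = 9.46×10^8.
L = 10·(0.9759 + 8) = 89.76 dB.

90 dB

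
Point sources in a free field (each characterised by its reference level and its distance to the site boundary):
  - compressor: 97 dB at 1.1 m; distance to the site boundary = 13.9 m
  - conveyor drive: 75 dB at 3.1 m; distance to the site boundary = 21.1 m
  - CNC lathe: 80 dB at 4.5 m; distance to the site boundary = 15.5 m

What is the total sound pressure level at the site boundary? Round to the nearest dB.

76 dB

First find each source's level at the receiver (point-source: −20·log₁₀(r/r_ref)), then combine on an intensity basis.
compressor: 97 − 20·log₁₀(13.9/1.1) = 97 − 22.03 = 74.97 dB.
conveyor drive: 75 − 20·log₁₀(21.1/3.1) = 75 − 16.66 = 58.34 dB.
CNC lathe: 80 − 20·log₁₀(15.5/4.5) = 80 − 10.74 = 69.26 dB.
Σ 10^(L/10) = 4.050e+07 → L_total = 10·log₁₀(4.050e+07) = 76.07 dB.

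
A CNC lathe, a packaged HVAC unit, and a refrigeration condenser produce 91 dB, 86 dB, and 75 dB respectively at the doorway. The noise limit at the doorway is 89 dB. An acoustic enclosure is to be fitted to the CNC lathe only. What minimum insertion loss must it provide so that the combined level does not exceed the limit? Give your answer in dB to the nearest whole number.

The untreated sources together contribute 10^(86/10) + 10^(75/10) = 4.297e+08, i.e. 86.33 dB.
To meet 89 dB overall, the treated CNC lathe may contribute at most 10^(89/10) − 4.297e+08 = 3.646e+08, i.e. 85.62 dB.
Required insertion loss = 91 − 85.62 = 5.38 dB.

5 dB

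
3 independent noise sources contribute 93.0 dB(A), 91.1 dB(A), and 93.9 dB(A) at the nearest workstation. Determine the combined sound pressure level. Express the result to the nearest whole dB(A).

For uncorrelated sources the intensities add, so convert each level to linear form, sum, and take 10·log₁₀ of the total.
Σ 10^(L/10) = 10^(93.0/10) + 10^(91.1/10) + 10^(93.9/10) = 5.738e+09.
L_total = 10·log₁₀(5.738e+09) = 97.59 dB(A).

98 dB(A)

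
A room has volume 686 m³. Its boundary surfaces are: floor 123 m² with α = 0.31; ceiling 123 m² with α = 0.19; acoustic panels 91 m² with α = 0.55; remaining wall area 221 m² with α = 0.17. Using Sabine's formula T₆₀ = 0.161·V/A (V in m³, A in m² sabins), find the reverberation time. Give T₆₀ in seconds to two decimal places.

Summing Sᵢαᵢ: 123·0.31 + 123·0.19 + 91·0.55 + 221·0.17 = 149.12 m².
T₆₀ = 0.161·V/A = 0.161·686/149.12 = 0.741 s.

0.74 s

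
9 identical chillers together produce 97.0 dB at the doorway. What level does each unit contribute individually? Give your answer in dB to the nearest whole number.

87 dB

Dividing the total intensity by 9 lowers the level by 10·log₁₀ 9 = 9.542 dB: L₁ = 97.0 − 9.542.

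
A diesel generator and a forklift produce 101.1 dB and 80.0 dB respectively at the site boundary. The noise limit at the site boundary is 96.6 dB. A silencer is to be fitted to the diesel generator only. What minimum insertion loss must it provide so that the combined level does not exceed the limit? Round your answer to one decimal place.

The untreated sources together contribute 10^(80.0/10) = 1.000e+08, i.e. 80.00 dB.
To meet 96.6 dB overall, the treated diesel generator may contribute at most 10^(96.6/10) − 1.000e+08 = 4.471e+09, i.e. 96.50 dB.
Required insertion loss = 101.1 − 96.50 = 4.60 dB.

4.6 dB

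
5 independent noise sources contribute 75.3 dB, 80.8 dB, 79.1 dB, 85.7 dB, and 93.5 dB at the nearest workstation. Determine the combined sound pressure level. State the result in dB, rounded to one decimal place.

For uncorrelated sources the intensities add, so convert each level to linear form, sum, and take 10·log₁₀ of the total.
Σ 10^(L/10) = 10^(75.3/10) + 10^(80.8/10) + 10^(79.1/10) + 10^(85.7/10) + 10^(93.5/10) = 2.846e+09.
L_total = 10·log₁₀(2.846e+09) = 94.54 dB.

94.5 dB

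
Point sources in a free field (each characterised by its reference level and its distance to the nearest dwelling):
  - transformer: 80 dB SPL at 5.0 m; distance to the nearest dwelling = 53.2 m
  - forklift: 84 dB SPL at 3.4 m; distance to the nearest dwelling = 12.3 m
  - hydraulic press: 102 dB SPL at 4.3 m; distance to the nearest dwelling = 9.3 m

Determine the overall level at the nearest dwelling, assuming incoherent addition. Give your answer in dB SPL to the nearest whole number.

95 dB SPL

Propagate each source to the receiver with L = L_ref − 20·log₁₀(r/r_ref), then add intensities.
transformer: 80 − 20·log₁₀(53.2/5.0) = 80 − 20.54 = 59.46 dB SPL.
forklift: 84 − 20·log₁₀(12.3/3.4) = 84 − 11.17 = 72.83 dB SPL.
hydraulic press: 102 − 20·log₁₀(9.3/4.3) = 102 − 6.70 = 95.30 dB SPL.
Σ 10^(L/10) = 3.408e+09 → L_total = 10·log₁₀(3.408e+09) = 95.33 dB SPL.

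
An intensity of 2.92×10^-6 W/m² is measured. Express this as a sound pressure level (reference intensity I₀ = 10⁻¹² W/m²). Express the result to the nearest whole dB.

65 dB

L = 10·log₁₀(I/I₀) = 10·log₁₀(2.92×10^-6/10⁻¹²) = 10·log₁₀(2.92×10^6).
L = 10·(0.4654 + 6) = 64.65 dB.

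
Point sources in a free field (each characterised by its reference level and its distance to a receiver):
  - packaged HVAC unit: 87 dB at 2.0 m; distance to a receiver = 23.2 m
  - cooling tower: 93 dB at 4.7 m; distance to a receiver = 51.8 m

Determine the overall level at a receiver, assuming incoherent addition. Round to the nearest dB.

73 dB

Apply inverse-square spreading to bring every level to the receiver, then sum 10^(L/10).
packaged HVAC unit: 87 − 20·log₁₀(23.2/2.0) = 87 − 21.29 = 65.71 dB.
cooling tower: 93 − 20·log₁₀(51.8/4.7) = 93 − 20.84 = 72.16 dB.
Σ 10^(L/10) = 2.015e+07 → L_total = 10·log₁₀(2.015e+07) = 73.04 dB.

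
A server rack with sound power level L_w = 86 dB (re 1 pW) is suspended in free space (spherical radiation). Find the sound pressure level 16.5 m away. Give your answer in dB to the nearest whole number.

The power spreads over a sphere of area 4π·r², so L_p = L_w − 10·log₁₀(4π·r²).
4π·r² = 3421 m², 10·log₁₀ of that is 35.342 dB.
L_p = 86 − 35.342 = 50.66 dB.

51 dB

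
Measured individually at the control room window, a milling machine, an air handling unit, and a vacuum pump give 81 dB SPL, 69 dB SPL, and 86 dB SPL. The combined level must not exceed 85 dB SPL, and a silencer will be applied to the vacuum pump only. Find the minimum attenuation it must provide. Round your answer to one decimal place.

3.4 dB

The untreated sources together contribute 10^(81/10) + 10^(69/10) = 1.338e+08, i.e. 81.27 dB SPL.
The limit corresponds to 10^(85/10) = 3.162e+08; subtracting the fixed part leaves 1.824e+08 for the vacuum pump, i.e. 82.61 dB SPL.
Required insertion loss = 86 − 82.61 = 3.39 dB.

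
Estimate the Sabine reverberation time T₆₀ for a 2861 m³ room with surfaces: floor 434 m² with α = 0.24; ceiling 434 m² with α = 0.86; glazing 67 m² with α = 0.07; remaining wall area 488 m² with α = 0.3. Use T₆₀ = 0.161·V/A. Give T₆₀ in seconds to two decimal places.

Total absorption A = 434·0.24 + 434·0.86 + 67·0.07 + 488·0.3 = 628.49 m² sabins.
T₆₀ = 0.161 × 2861 / 628.49 = 0.733 s.

0.73 s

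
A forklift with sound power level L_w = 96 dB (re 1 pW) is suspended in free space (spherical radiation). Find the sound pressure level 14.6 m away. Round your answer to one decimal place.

61.7 dB

The power spreads over a sphere of area 4π·r², so L_p = L_w − 10·log₁₀(4π·r²).
4π·r² = 2679 m², 10·log₁₀ of that is 34.279 dB.
L_p = 96 − 34.279 = 61.72 dB.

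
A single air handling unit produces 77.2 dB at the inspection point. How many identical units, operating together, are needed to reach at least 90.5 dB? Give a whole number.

The shortfall is 90.5 − 77.2 = 13.3 dB, and N units add 10·log₁₀ N, so need 10·log₁₀ N ≥ 13.3.
N ≥ 10^(13.3/10) = 21.380, so N = 22.

22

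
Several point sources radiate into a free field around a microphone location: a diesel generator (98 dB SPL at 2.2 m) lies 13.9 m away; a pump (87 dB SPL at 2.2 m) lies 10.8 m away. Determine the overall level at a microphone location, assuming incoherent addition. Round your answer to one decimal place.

Propagate each source to the receiver with L = L_ref − 20·log₁₀(r/r_ref), then add intensities.
diesel generator: 98 − 20·log₁₀(13.9/2.2) = 98 − 16.01 = 81.99 dB SPL.
pump: 87 − 20·log₁₀(10.8/2.2) = 87 − 13.82 = 73.18 dB SPL.
Σ 10^(L/10) = 1.789e+08 → L_total = 10·log₁₀(1.789e+08) = 82.53 dB SPL.

82.5 dB SPL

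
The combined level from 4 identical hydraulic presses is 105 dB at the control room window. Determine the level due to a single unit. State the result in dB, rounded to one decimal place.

For N identical incoherent sources L_total = L₁ + 10·log₁₀ N, so L₁ = 105 − 10·log₁₀(4) = 105 − 6.021.

99.0 dB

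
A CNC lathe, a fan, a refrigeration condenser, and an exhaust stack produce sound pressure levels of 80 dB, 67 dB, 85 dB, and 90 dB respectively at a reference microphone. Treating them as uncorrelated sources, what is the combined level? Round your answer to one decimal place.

For uncorrelated sources the intensities add, so convert each level to linear form, sum, and take 10·log₁₀ of the total.
Σ 10^(L/10) = 10^(80/10) + 10^(67/10) + 10^(85/10) + 10^(90/10) = 1.421e+09.
L_total = 10·log₁₀(1.421e+09) = 91.53 dB.

91.5 dB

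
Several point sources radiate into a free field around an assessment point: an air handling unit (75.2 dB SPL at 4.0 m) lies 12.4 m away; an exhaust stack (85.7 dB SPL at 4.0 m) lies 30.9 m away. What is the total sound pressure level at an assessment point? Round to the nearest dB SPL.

Apply inverse-square spreading to bring every level to the receiver, then sum 10^(L/10).
air handling unit: 75.2 − 20·log₁₀(12.4/4.0) = 75.2 − 9.83 = 65.37 dB SPL.
exhaust stack: 85.7 − 20·log₁₀(30.9/4.0) = 85.7 − 17.76 = 67.94 dB SPL.
Σ 10^(L/10) = 9.672e+06 → L_total = 10·log₁₀(9.672e+06) = 69.85 dB SPL.

70 dB SPL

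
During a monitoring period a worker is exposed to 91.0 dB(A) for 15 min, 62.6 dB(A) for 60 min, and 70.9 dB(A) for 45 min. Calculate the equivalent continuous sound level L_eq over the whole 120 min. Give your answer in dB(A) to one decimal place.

L_eq = 10·log₁₀[(1/T)·Σ tᵢ·10^(Lᵢ/10)] with T = 120 min.
Σ tᵢ·10^(Lᵢ/10) = 15·10^(91.0/10) + 60·10^(62.6/10) + 45·10^(70.9/10) = 1.955e+10.
L_eq = 10·log₁₀(1.955e+10/120) = 82.12 dB(A).

82.1 dB(A)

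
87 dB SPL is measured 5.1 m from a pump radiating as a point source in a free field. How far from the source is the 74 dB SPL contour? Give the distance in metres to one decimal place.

The 13.0 dB drop corresponds to a distance ratio of 10^(13.0/20) for a point source.
r₂ = 5.1·10^((87−74)/20) = 5.1·10^(13.0/20) = 22.78 m.

22.8 m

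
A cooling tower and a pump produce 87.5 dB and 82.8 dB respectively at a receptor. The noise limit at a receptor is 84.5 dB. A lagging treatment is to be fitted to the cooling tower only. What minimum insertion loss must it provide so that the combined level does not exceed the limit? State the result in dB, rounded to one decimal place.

7.9 dB

Fixed contribution from the other source: Σ 10^(L/10) = 10^(82.8/10) = 1.905e+08 (82.80 dB).
To meet 84.5 dB overall, the treated cooling tower may contribute at most 10^(84.5/10) − 1.905e+08 = 9.129e+07, i.e. 79.60 dB.
So the cooling tower must be reduced from 87.5 to 79.60 dB: IL = 7.90 dB.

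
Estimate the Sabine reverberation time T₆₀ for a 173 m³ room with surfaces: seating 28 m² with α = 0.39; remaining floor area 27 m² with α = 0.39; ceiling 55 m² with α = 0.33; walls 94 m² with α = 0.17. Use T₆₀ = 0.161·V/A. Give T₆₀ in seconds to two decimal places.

0.50 s

Summing Sᵢαᵢ: 28·0.39 + 27·0.39 + 55·0.33 + 94·0.17 = 55.58 m².
T₆₀ = 0.161 × 173 / 55.58 = 0.501 s.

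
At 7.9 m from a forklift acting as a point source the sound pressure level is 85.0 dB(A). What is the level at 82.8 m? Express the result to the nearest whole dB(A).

Spherical spreading from a point source gives a 20·log₁₀(r₂/r₁) drop.
L₂ = 85.0 − 20·log₁₀(82.8/7.9) = 85.0 − 20.408 = 64.59 dB(A).

65 dB(A)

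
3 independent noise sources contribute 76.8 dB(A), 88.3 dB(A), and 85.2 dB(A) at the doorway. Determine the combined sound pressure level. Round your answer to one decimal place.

Incoherent sources combine by intensity addition: L_total = 10·log₁₀(Σ 10^(L_i/10)).
Σ 10^(L/10) = 10^(76.8/10) + 10^(88.3/10) + 10^(85.2/10) = 1.055e+09.
L_total = 10·log₁₀(1.055e+09) = 90.23 dB(A).

90.2 dB(A)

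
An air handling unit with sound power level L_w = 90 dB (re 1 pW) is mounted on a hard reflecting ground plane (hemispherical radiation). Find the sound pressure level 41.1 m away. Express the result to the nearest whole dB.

L_p = L_w − 10·log₁₀(2π·r²) with r = 41.1 m.
2π·r² = 1.061e+04 m², 10·log₁₀ of that is 40.259 dB.
L_p = 90 − 40.259 = 49.74 dB.

50 dB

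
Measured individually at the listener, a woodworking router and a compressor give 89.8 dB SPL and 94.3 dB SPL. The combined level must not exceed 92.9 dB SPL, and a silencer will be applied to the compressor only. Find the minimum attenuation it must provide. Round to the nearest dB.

4 dB

Everything except the compressor sums to 10^(89.8/10) = 9.550e+08 in linear terms, 89.80 dB SPL.
The limit corresponds to 10^(92.9/10) = 1.950e+09; subtracting the fixed part leaves 9.949e+08 for the compressor, i.e. 89.98 dB SPL.
So the compressor must be reduced from 94.3 to 89.98 dB SPL: IL = 4.32 dB.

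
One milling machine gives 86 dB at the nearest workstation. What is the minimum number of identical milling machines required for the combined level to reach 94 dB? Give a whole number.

7

Need L₁ + 10·log₁₀ N ≥ 94, i.e. log₁₀ N ≥ 0.80.
N ≥ 10^(8.0/10) = 6.310, so N = 7.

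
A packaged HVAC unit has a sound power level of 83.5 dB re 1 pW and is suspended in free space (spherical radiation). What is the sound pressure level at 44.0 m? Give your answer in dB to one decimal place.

Free-field spherical radiation: L_p = L_w − 10·log₁₀(4π·r²), r = 44.0 m.
4π·r² = 2.433e+04 m², 10·log₁₀ of that is 43.861 dB.
L_p = 83.5 − 43.861 = 39.64 dB.

39.6 dB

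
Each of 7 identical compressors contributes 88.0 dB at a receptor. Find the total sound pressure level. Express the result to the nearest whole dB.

96 dB

N identical incoherent sources raise the level by 10·log₁₀ N.
L_total = 88.0 + 10·log₁₀(7) = 88.0 + 8.451 = 96.45 dB.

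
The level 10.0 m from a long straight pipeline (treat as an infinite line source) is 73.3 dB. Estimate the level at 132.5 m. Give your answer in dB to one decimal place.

62.1 dB

Line-source attenuation: ΔL = 10·log₁₀(r₂/r₁) = 10·log₁₀(132.5/10.0) = 11.222 dB.
L₂ = 73.3 − 10·log₁₀(132.5/10.0) = 73.3 − 11.222 = 62.08 dB.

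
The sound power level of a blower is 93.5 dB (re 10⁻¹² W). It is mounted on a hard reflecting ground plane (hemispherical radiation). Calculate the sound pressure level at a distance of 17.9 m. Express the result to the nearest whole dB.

L_p = L_w − 10·log₁₀(2π·r²) with r = 17.9 m.
2π·r² = 2013 m², 10·log₁₀ of that is 33.039 dB.
L_p = 93.5 − 33.039 = 60.46 dB.

60 dB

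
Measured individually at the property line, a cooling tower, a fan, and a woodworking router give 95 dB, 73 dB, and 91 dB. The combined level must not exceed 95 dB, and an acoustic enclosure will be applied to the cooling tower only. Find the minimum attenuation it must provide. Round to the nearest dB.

2 dB

Everything except the cooling tower sums to 10^(73/10) + 10^(91/10) = 1.279e+09 in linear terms, 91.07 dB.
The limit corresponds to 10^(95/10) = 3.162e+09; subtracting the fixed part leaves 1.883e+09 for the cooling tower, i.e. 92.75 dB.
So the cooling tower must be reduced from 95 to 92.75 dB: IL = 2.25 dB.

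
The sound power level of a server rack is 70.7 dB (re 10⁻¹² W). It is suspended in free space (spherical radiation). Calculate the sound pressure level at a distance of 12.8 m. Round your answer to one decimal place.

Free-field spherical radiation: L_p = L_w − 10·log₁₀(4π·r²), r = 12.8 m.
4π·r² = 2059 m², 10·log₁₀ of that is 33.136 dB.
L_p = 70.7 − 33.136 = 37.56 dB.

37.6 dB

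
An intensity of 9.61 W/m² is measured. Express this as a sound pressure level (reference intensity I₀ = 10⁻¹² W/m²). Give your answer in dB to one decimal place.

I/I₀ = 9.61/10⁻¹² = 9.61×10^12, and L = 10·log₁₀(I/I₀).
L = 10·(0.9827 + 12) = 129.83 dB.

129.8 dB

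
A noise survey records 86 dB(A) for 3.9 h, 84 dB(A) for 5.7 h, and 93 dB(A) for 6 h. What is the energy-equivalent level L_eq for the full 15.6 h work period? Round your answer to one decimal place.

89.8 dB(A)

Weight each interval's intensity by its duration and average over T = 15.6 h:
Σ tᵢ·10^(Lᵢ/10) = 3.9·10^(86/10) + 5.7·10^(84/10) + 6·10^(93/10) = 1.496e+10.
L_eq = 10·log₁₀(1.496e+10/15.6) = 89.82 dB(A).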